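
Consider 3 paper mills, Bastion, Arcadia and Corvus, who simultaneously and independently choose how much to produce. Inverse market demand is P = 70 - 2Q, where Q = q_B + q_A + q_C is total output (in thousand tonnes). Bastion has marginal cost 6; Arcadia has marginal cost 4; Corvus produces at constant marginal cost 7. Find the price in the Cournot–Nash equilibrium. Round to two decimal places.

Bastion's profit: π_B = (70 - 2Q)q_B - (6q_B). Setting ∂π_B/∂q_B = 0: 64 - 4q_B - 2(q_A + q_C) = 0.
Arcadia's profit: π_A = (70 - 2Q)q_A - (4q_A). Setting ∂π_A/∂q_A = 0: 66 - 4q_A - 2(q_B + q_C) = 0.
Corvus's profit: π_C = (70 - 2Q)q_C - (7q_C). Setting ∂π_C/∂q_C = 0: 63 - 4q_C - 2(q_B + q_A) = 0.
Summing all 3 equations gives 193 − 8Q = 0, hence Q = 193/8.
Back-substituting: q_B = (64 − 193/4)/2 = 63/8, q_A = (66 − 193/4)/2 = 71/8, q_C = (63 − 193/4)/2 = 59/8.
Total output Q = 193/8, so price P = 70 - 2·(193/8) = 87/4.

21.75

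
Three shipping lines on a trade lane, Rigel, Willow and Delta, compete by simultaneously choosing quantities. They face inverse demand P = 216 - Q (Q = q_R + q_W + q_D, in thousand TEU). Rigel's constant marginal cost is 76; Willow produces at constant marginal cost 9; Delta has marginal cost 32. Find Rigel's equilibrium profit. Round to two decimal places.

Rigel's profit: π_R = (216 - Q)q_R - (76q_R). Setting ∂π_R/∂q_R = 0: 140 - 2q_R - (q_W + q_D) = 0.
Willow's profit: π_W = (216 - Q)q_W - (9q_W). Setting ∂π_W/∂q_W = 0: 207 - 2q_W - (q_R + q_D) = 0.
Delta's profit: π_D = (216 - Q)q_D - (32q_D). Setting ∂π_D/∂q_D = 0: 184 - 2q_D - (q_R + q_W) = 0.
Adding the 3 first-order conditions: 531 − 4Q = 0, so Q = 531/4.
Back-substituting: q_R = (140 − 531/4) = 29/4, q_W = (207 − 531/4) = 297/4, q_D = (184 − 531/4) = 205/4.
Price P = 216 - 531/4 = 333/4.
Rigel's profit: (333/4 - 76)·(29/4) = 841/16.

52.56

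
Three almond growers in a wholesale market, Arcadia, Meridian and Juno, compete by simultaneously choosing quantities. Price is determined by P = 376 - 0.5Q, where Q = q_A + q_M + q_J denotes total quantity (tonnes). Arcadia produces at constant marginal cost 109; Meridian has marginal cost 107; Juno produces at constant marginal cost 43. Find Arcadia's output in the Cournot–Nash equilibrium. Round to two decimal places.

99.50

Arcadia's profit: π_A = (376 - 0.5Q)q_A - (109q_A). Setting ∂π_A/∂q_A = 0: 267 - q_A - (1/2)(q_M + q_J) = 0.
Meridian's profit: π_M = (376 - 0.5Q)q_M - (107q_M). Setting ∂π_M/∂q_M = 0: 269 - q_M - (1/2)(q_A + q_J) = 0.
Juno's first-order condition: 333 - q_J - (1/2)(q_A + q_M) = 0.
Summing all 3 equations gives 869 − 2Q = 0, hence Q = 869/2.
Back-substituting: q_A = (267 − 869/4)/(1/2) = 199/2, q_M = (269 − 869/4)/(1/2) = 207/2, q_J = (333 − 869/4)/(1/2) = 463/2.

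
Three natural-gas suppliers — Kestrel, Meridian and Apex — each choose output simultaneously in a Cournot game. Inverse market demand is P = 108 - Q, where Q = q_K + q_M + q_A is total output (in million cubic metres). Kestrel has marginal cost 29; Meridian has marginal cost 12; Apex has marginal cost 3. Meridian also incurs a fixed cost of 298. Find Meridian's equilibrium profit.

Kestrel's profit: π_K = (108 - Q)q_K - (29q_K). Setting ∂π_K/∂q_K = 0: 79 - 2q_K - (q_M + q_A) = 0.
Meridian's first-order condition: 96 - 2q_M - (q_K + q_A) = 0.
Apex's profit: π_A = (108 - Q)q_A - (3q_A). Setting ∂π_A/∂q_A = 0: 105 - 2q_A - (q_K + q_M) = 0.
Adding the 3 conditions: 280 − 2Q − 2Q = 0, i.e. Q = 70.
Back-substituting: q_K = (79 − 70) = 9, q_M = (96 − 70) = 26, q_A = (105 − 70) = 35.
Price P = 108 - 70 = 38.
Meridian's profit: (38 - 12)·26 - 298 = 378.

378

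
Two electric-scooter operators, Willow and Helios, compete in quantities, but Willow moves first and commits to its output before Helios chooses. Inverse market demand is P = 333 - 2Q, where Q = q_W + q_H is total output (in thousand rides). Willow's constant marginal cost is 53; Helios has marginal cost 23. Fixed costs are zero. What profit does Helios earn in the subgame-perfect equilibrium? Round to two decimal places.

Solve by backward induction. Given q_W, the follower Helios maximises π_H = (333 - 2q_W - 2q_H)q_H - 23q_H.
Setting the follower's marginal profit to zero, 310 - 2q_W - 4q_H = 0, i.e. q_H = (310 - 2q_W)/4.
The leader anticipates this reaction. Substituting into P = 333 - 2Q gives P = 178 - q_W, so π_W = (178 - q_W)q_W - 53q_W.
Leader FOC: 125 - 2q_W = 0, so q_W = 125/2.
Then q_H = (310 - 2·(125/2))/4 = 185/4.
Price P = 333 - 2·(435/4) = 231/2.
Helios's profit: (231/2 - 23)·(185/4) = 4278.1250.

4278.13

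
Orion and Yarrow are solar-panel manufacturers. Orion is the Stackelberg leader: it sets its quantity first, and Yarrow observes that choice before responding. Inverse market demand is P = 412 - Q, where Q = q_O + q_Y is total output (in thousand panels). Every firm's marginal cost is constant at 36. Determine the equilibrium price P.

Solve by backward induction. Given q_O, the follower Yarrow maximises π_Y = (412 - q_O - q_Y)q_Y - 36q_Y.
Setting the follower's marginal profit to zero, 376 - q_O - 2q_Y = 0, i.e. q_Y = (376 - q_O)/2.
The leader anticipates this reaction. Substituting into P = 412 - Q gives P = 224 - (1/2)q_O, so π_O = (224 - (1/2)q_O)q_O - 36q_O.
Leader FOC: 188 - q_O = 0, so q_O = 188.
Then q_Y = (376 - 188)/2 = 94.
Total output Q = 282, so price P = 412 - 282 = 130.

130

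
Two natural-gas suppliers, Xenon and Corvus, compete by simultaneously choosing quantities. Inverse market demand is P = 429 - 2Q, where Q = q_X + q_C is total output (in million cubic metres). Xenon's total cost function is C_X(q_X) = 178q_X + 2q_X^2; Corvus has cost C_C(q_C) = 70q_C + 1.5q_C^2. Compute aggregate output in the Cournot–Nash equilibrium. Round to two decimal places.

Xenon's profit: π_X = (429 - 2Q)q_X - (178q_X + 2q_X²). Setting ∂π_X/∂q_X = 0: 251 - 8q_X - 2(q_C) = 0.
Corvus's first-order condition: 359 - 7q_C - 2(q_X) = 0.
Best responses: q_X = (251 - 2q_C)/8, q_C = (359 - 2q_X)/7.
Solving the pair: q_X = 1039/52, q_C = 1185/26.
Total output Q = 1039/52 + 1185/26 = 65.5577.

65.56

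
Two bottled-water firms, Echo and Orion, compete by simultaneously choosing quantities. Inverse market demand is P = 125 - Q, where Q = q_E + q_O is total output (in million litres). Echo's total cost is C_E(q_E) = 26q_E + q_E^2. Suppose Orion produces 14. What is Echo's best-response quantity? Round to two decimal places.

With the rival's output fixed at 14, Echo's profit is π_E = (125 - 14 - q_E)q_E - (26q_E + q_E²) = (111 - q_E)q_E - (26q_E + q_E²).
∂π_E/∂q_E = 85 - 4q_E = 0, so q_E = 85/4.

21.25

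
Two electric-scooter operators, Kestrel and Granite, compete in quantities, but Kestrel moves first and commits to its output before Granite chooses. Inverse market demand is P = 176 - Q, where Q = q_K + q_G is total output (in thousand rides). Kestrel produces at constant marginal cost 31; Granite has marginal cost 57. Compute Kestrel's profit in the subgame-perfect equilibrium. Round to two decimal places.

3655.13

Solve by backward induction. Given q_K, the follower Granite maximises π_G = (176 - q_K - q_G)q_G - 57q_G.
Setting the follower's marginal profit to zero, 119 - q_K - 2q_G = 0, i.e. q_G = (119 - q_K)/2.
Kestrel substitutes q_G(q_K) into its own profit: π_K = q_K(176 - q_K - (119 - q_K)/2) - 31q_K = (233/2 - (1/2)q_K)q_K - 31q_K.
Maximising: ∂π_K/∂q_K = 171/2 - q_K = 0, giving q_K = 171/2.
Then q_G = (119 - 171/2)/2 = 67/4.
Price P = 176 - 409/4 = 295/4.
Kestrel's profit: (295/4 - 31)·(171/2) = 3655.1250.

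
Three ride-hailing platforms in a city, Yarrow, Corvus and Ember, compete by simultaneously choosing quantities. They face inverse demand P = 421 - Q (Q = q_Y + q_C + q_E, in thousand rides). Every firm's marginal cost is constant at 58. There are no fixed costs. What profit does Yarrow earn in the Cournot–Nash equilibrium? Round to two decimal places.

A representative firm's profit is π_i = q_i(421 - Q) - 58q_i.
First-order condition (treating rivals' output as given): 363 - 2q_i - Σ_{j≠i} q_j = 0.
With identical firms every q_j equals q_i, so Σ_{j≠i} q_j = 2q_i and 363 = 4q_i, giving q_i = 363/4.
Price P = 421 - 1089/4 = 595/4.
Yarrow's profit: (595/4 - 58)·(363/4) = 8235.5625.

8235.56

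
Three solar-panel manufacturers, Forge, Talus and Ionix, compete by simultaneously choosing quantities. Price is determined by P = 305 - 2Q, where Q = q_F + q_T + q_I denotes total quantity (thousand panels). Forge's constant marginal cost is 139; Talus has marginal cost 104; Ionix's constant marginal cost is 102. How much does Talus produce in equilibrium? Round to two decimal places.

29.25

Forge's profit: π_F = (305 - 2Q)q_F - (139q_F). Setting ∂π_F/∂q_F = 0: 166 - 4q_F - 2(q_T + q_I) = 0.
Talus's profit: π_T = (305 - 2Q)q_T - (104q_T). Setting ∂π_T/∂q_T = 0: 201 - 4q_T - 2(q_F + q_I) = 0.
Ionix's first-order condition: 203 - 4q_I - 2(q_F + q_T) = 0.
Adding the 3 first-order conditions: 570 − 8Q = 0, so Q = 285/4.
Back-substituting: q_F = (166 − 285/2)/2 = 47/4, q_T = (201 − 285/2)/2 = 117/4, q_I = (203 − 285/2)/2 = 121/4.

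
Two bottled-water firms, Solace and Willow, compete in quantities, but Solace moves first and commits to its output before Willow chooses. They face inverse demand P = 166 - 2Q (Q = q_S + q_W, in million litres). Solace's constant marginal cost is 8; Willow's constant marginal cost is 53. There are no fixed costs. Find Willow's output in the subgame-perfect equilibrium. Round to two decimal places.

The follower Willow best-responds to any q_S: π_W = (166 - 2Q)q_W - 53q_W.
∂π_W/∂q_W = 113 - 2q_S - 4q_W = 0 gives the reaction function q_W = (113 - 2q_S)/4.
Solace substitutes q_W(q_S) into its own profit: π_S = q_S(166 - 2q_S - (113 - 2q_S)/2) - 8q_S = (219/2 - q_S)q_S - 8q_S.
Leader FOC: 203/2 - 2q_S = 0, so q_S = 203/4.
Then q_W = (113 - 2·(203/4))/4 = 23/8.

2.88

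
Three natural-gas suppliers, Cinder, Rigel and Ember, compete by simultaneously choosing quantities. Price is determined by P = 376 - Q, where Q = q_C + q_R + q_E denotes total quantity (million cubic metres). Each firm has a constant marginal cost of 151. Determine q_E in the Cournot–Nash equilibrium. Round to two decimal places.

56.25

Each firm earns π_i = (376 - Q)q_i - 151q_i.
Setting ∂π_i/∂q_i = 0 with rivals' quantities fixed: 225 - 2q_i - Σ_{j≠i} q_j = 0.
By symmetry each firm produces the same amount; substituting Σ_{j≠i} q_j = 2q_i yields q_i = 225/4.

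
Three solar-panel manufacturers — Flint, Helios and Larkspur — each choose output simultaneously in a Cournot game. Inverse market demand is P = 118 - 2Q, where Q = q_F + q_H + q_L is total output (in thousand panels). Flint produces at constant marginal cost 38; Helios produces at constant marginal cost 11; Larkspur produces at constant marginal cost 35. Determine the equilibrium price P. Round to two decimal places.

50.50

Flint's profit: π_F = (118 - 2Q)q_F - (38q_F). Setting ∂π_F/∂q_F = 0: 80 - 4q_F - 2(q_H + q_L) = 0.
Helios's profit: π_H = (118 - 2Q)q_H - (11q_H). Setting ∂π_H/∂q_H = 0: 107 - 4q_H - 2(q_F + q_L) = 0.
Larkspur's profit: π_L = (118 - 2Q)q_L - (35q_L). Setting ∂π_L/∂q_L = 0: 83 - 4q_L - 2(q_F + q_H) = 0.
Adding the 3 first-order conditions: 270 − 8Q = 0, so Q = 135/4.
Back-substituting: q_F = (80 − 135/2)/2 = 25/4, q_H = (107 − 135/2)/2 = 79/4, q_L = (83 − 135/2)/2 = 31/4.
Total output Q = 135/4, so price P = 118 - 2·(135/4) = 101/2.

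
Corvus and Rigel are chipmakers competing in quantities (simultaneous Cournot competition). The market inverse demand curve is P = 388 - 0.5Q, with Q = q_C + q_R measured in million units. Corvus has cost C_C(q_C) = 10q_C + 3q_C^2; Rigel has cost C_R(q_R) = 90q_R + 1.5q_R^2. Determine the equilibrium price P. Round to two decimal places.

Corvus's profit: π_C = (388 - 0.5Q)q_C - (10q_C + 3q_C²). Setting ∂π_C/∂q_C = 0: 378 - 7q_C - (1/2)(q_R) = 0.
Rigel's first-order condition: 298 - 4q_R - (1/2)(q_C) = 0.
Rearranging gives the reaction functions q_C = (378 - (1/2)q_R)/7 and q_R = (298 - (1/2)q_C)/4.
Solving the pair: q_C = 49.1171, q_R = 68.3604.
Total output Q = 117.4775, so price P = 388 - (1/2)·117.4775 = 329.2613.

329.26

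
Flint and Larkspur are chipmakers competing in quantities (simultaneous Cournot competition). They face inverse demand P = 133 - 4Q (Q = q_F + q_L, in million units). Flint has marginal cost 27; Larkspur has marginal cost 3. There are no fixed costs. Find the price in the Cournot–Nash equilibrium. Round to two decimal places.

Flint's profit: π_F = (133 - 4Q)q_F - (27q_F). Setting ∂π_F/∂q_F = 0: 106 - 8q_F - 4(q_L) = 0.
Larkspur's first-order condition: 130 - 8q_L - 4(q_F) = 0.
Rearranging gives the reaction functions q_F = (106 - 4q_L)/8 and q_L = (130 - 4q_F)/8.
Solving the pair: q_F = 41/6, q_L = 77/6.
Total output Q = 59/3, so price P = 133 - 4·(59/3) = 163/3.

54.33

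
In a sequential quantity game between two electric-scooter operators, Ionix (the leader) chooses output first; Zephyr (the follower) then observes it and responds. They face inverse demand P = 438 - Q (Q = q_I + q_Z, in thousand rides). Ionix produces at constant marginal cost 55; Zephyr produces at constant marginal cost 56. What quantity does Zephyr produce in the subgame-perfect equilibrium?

95

Solve by backward induction. Given q_I, the follower Zephyr maximises π_Z = (438 - q_I - q_Z)q_Z - 56q_Z.
Follower FOC: 382 - q_I - 2q_Z = 0, so q_Z(q_I) = (382 - q_I)/2.
Ionix substitutes q_Z(q_I) into its own profit: π_I = q_I(438 - q_I - (382 - q_I)/2) - 55q_I = (247 - (1/2)q_I)q_I - 55q_I.
The leader's first-order condition 192 - q_I = 0 yields q_I = 192.
Then q_Z = (382 - 192)/2 = 95.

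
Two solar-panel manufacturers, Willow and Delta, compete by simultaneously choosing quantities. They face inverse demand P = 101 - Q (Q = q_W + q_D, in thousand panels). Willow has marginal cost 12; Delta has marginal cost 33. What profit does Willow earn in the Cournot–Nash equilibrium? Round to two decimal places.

Willow's profit: π_W = (101 - Q)q_W - (12q_W). Setting ∂π_W/∂q_W = 0: 89 - 2q_W - (q_D) = 0.
Delta's first-order condition: 68 - 2q_D - (q_W) = 0.
Rearranging gives the reaction functions q_W = (89 - q_D)/2 and q_D = (68 - q_W)/2.
Substituting one into the other gives q_W = 110/3 and q_D = 47/3.
Price P = 101 - 157/3 = 146/3.
Willow's profit: (146/3 - 12)·(110/3) = 1344.4444.

1344.44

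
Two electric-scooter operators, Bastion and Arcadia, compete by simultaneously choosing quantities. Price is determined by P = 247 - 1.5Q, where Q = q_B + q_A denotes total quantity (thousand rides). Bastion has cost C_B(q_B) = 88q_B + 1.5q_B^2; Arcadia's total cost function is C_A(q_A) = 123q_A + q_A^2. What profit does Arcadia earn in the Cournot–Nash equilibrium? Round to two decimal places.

Bastion's profit: π_B = (247 - 1.5Q)q_B - (88q_B + (3/2)q_B²). Setting ∂π_B/∂q_B = 0: 159 - 6q_B - (3/2)(q_A) = 0.
Arcadia's profit: π_A = (247 - 1.5Q)q_A - (123q_A + q_A²). Setting ∂π_A/∂q_A = 0: 124 - 5q_A - (3/2)(q_B) = 0.
Rearranging gives the reaction functions q_B = (159 - (3/2)q_A)/6 and q_A = (124 - (3/2)q_B)/5.
Substituting one into the other gives q_B = 812/37 and q_A = 674/37.
Price P = 247 - (3/2)·(1486/37) = 186.7568.
Arcadia's profit: 186.7568·(674/37) - 123·(674/37) - (674/37)² = 829.5763.

829.58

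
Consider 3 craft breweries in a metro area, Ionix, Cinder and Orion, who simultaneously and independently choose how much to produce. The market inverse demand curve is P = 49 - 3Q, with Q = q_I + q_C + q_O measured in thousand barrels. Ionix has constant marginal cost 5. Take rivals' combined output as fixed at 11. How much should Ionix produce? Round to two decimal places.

1.83

With rivals' combined output fixed at 11, Ionix's profit is π_I = (49 - 3·11 - 3q_I)q_I - (5q_I) = (16 - 3q_I)q_I - (5q_I).
∂π_I/∂q_I = 11 - 6q_I = 0, so q_I = 11/6.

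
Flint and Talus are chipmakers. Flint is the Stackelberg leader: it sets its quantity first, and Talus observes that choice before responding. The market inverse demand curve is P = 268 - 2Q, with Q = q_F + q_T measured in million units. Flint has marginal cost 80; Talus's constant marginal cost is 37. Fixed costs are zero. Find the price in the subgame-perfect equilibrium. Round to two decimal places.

Solve by backward induction. Given q_F, the follower Talus maximises π_T = (268 - 2q_F - 2q_T)q_T - 37q_T.
Follower FOC: 231 - 2q_F - 4q_T = 0, so q_T(q_F) = (231 - 2q_F)/4.
Flint substitutes q_T(q_F) into its own profit: π_F = q_F(268 - 2q_F - (231 - 2q_F)/2) - 80q_F = (305/2 - q_F)q_F - 80q_F.
Maximising: ∂π_F/∂q_F = 145/2 - 2q_F = 0, giving q_F = 145/4.
Then q_T = (231 - 2·(145/4))/4 = 317/8.
Total output Q = 607/8, so price P = 268 - 2·(607/8) = 465/4.

116.25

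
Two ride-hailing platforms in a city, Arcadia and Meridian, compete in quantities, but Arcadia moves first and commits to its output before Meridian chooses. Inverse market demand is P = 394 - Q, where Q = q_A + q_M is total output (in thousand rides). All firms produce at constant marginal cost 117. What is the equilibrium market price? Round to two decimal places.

The follower Meridian best-responds to any q_A: π_M = (394 - Q)q_M - 117q_M.
Follower FOC: 277 - q_A - 2q_M = 0, so q_M(q_A) = (277 - q_A)/2.
Arcadia substitutes q_M(q_A) into its own profit: π_A = q_A(394 - q_A - (277 - q_A)/2) - 117q_A = (511/2 - (1/2)q_A)q_A - 117q_A.
Maximising: ∂π_A/∂q_A = 277/2 - q_A = 0, giving q_A = 277/2.
Then q_M = (277 - 277/2)/2 = 277/4.
Total output Q = 831/4, so price P = 394 - 831/4 = 745/4.

186.25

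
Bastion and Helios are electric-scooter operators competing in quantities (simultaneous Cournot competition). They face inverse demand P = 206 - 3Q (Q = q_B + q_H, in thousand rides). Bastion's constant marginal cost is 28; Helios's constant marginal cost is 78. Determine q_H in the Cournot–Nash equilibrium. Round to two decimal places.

Bastion's profit: π_B = (206 - 3Q)q_B - (28q_B). Setting ∂π_B/∂q_B = 0: 178 - 6q_B - 3(q_H) = 0.
Helios's profit: π_H = (206 - 3Q)q_H - (78q_H). Setting ∂π_H/∂q_H = 0: 128 - 6q_H - 3(q_B) = 0.
Best responses: q_B = (178 - 3q_H)/6, q_H = (128 - 3q_B)/6.
Solving the pair: q_B = 76/3, q_H = 26/3.

8.67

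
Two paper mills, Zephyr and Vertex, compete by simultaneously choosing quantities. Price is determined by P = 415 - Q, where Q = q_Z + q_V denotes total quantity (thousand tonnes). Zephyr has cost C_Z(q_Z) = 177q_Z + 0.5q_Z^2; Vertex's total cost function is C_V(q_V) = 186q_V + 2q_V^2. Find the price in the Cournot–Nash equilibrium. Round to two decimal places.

318.06

Zephyr's profit: π_Z = (415 - Q)q_Z - (177q_Z + (1/2)q_Z²). Setting ∂π_Z/∂q_Z = 0: 238 - 3q_Z - (q_V) = 0.
Vertex's profit: π_V = (415 - Q)q_V - (186q_V + 2q_V²). Setting ∂π_V/∂q_V = 0: 229 - 6q_V - (q_Z) = 0.
Rearranging gives the reaction functions q_Z = (238 - q_V)/3 and q_V = (229 - q_Z)/6.
Solving the pair: q_Z = 1199/17, q_V = 449/17.
Total output Q = 1648/17, so price P = 415 - 1648/17 = 318.0588.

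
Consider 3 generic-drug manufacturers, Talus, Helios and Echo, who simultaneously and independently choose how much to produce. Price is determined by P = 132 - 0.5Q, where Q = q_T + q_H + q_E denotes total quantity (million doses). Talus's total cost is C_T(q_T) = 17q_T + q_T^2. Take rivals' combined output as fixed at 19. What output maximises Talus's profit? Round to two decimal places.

35.17

With rivals' combined output fixed at 19, Talus's profit is π_T = (132 - (1/2)·19 - (1/2)q_T)q_T - (17q_T + q_T²) = (245/2 - (1/2)q_T)q_T - (17q_T + q_T²).
∂π_T/∂q_T = 211/2 - 3q_T = 0, so q_T = 211/6.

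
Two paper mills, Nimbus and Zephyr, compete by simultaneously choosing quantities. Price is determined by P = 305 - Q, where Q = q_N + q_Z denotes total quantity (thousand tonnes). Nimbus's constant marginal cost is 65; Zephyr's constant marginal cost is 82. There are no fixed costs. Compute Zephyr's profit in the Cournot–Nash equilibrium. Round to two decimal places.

4715.11

Nimbus's profit: π_N = (305 - Q)q_N - (65q_N). Setting ∂π_N/∂q_N = 0: 240 - 2q_N - (q_Z) = 0.
Zephyr's profit: π_Z = (305 - Q)q_Z - (82q_Z). Setting ∂π_Z/∂q_Z = 0: 223 - 2q_Z - (q_N) = 0.
Rearranging gives the reaction functions q_N = (240 - q_Z)/2 and q_Z = (223 - q_N)/2.
Substituting one into the other gives q_N = 257/3 and q_Z = 206/3.
Price P = 305 - 463/3 = 452/3.
Zephyr's profit: (452/3 - 82)·(206/3) = 4715.1111.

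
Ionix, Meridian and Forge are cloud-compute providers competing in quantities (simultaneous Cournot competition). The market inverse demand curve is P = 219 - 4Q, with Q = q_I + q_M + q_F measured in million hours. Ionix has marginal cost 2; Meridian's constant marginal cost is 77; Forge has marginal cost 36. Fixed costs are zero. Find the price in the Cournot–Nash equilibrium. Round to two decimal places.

Ionix's profit: π_I = (219 - 4Q)q_I - (2q_I). Setting ∂π_I/∂q_I = 0: 217 - 8q_I - 4(q_M + q_F) = 0.
Meridian's profit: π_M = (219 - 4Q)q_M - (77q_M). Setting ∂π_M/∂q_M = 0: 142 - 8q_M - 4(q_I + q_F) = 0.
Forge's first-order condition: 183 - 8q_F - 4(q_I + q_M) = 0.
Adding the 3 first-order conditions: 542 − 16Q = 0, so Q = 271/8.
Back-substituting: q_I = (217 − 271/2)/4 = 163/8, q_M = (142 − 271/2)/4 = 13/8, q_F = (183 − 271/2)/4 = 95/8.
Total output Q = 271/8, so price P = 219 - 4·(271/8) = 167/2.

83.50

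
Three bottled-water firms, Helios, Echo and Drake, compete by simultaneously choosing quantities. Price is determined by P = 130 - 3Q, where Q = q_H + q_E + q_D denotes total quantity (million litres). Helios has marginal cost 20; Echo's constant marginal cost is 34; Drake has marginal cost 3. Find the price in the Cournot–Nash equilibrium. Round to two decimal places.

Helios's profit: π_H = (130 - 3Q)q_H - (20q_H). Setting ∂π_H/∂q_H = 0: 110 - 6q_H - 3(q_E + q_D) = 0.
Echo's first-order condition: 96 - 6q_E - 3(q_H + q_D) = 0.
Drake's profit: π_D = (130 - 3Q)q_D - (3q_D). Setting ∂π_D/∂q_D = 0: 127 - 6q_D - 3(q_H + q_E) = 0.
Summing all 3 equations gives 333 − 12Q = 0, hence Q = 111/4.
Back-substituting: q_H = (110 − 333/4)/3 = 107/12, q_E = (96 − 333/4)/3 = 17/4, q_D = (127 − 333/4)/3 = 175/12.
Total output Q = 111/4, so price P = 130 - 3·(111/4) = 187/4.

46.75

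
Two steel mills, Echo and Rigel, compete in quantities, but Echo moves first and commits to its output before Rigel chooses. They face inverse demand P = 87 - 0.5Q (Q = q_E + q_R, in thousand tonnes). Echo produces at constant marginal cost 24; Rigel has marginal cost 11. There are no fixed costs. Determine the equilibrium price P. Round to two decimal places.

The follower Rigel best-responds to any q_E: π_R = (87 - 0.5Q)q_R - 11q_R.
Follower FOC: 76 - (1/2)q_E - q_R = 0, so q_R(q_E) = (76 - (1/2)q_E).
The leader anticipates this reaction. Substituting into P = 87 - 0.5Q gives P = 49 - (1/4)q_E, so π_E = (49 - (1/4)q_E)q_E - 24q_E.
Maximising: ∂π_E/∂q_E = 25 - (1/2)q_E = 0, giving q_E = 50.
Then q_R = (76 - (1/2)·50) = 51.
Total output Q = 101, so price P = 87 - (1/2)·101 = 73/2.

36.50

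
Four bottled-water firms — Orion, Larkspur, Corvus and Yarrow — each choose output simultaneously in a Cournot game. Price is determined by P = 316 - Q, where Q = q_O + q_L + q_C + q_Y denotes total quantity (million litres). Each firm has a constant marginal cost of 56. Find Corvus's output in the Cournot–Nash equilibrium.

Each firm earns π_i = (316 - Q)q_i - 56q_i.
Setting ∂π_i/∂q_i = 0 with rivals' quantities fixed: 260 - 2q_i - Σ_{j≠i} q_j = 0.
By symmetry each firm produces the same amount; substituting Σ_{j≠i} q_j = 3q_i yields q_i = 260/5 = 52.

52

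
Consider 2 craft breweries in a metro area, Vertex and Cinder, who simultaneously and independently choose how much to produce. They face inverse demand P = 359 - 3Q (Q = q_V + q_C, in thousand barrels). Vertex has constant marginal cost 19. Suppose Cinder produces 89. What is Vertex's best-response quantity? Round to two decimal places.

12.17

With the rival's output fixed at 89, Vertex's profit is π_V = (359 - 3·89 - 3q_V)q_V - (19q_V) = (92 - 3q_V)q_V - (19q_V).
∂π_V/∂q_V = 73 - 6q_V = 0, so q_V = 73/6.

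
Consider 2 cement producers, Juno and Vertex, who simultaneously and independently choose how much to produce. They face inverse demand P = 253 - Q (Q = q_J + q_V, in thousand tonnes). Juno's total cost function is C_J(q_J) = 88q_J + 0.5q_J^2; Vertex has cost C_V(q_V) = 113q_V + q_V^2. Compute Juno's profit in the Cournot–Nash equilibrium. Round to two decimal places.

Juno's profit: π_J = (253 - Q)q_J - (88q_J + (1/2)q_J²). Setting ∂π_J/∂q_J = 0: 165 - 3q_J - (q_V) = 0.
Vertex's profit: π_V = (253 - Q)q_V - (113q_V + q_V²). Setting ∂π_V/∂q_V = 0: 140 - 4q_V - (q_J) = 0.
So q_J = (165 - q_V)/3 and q_V = (140 - q_J)/4.
Solving the pair: q_J = 520/11, q_V = 255/11.
Price P = 253 - 775/11 = 182.5455.
Juno's profit: 182.5455·(520/11) - 88·(520/11) - (1/2)(520/11)² = 3352.0661.

3352.07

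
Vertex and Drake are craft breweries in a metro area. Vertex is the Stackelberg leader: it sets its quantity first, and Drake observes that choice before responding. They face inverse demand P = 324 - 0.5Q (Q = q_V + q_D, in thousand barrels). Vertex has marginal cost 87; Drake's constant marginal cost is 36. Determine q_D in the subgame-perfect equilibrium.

195

Solve by backward induction. Given q_V, the follower Drake maximises π_D = (324 - (1/2)q_V - (1/2)q_D)q_D - 36q_D.
∂π_D/∂q_D = 288 - (1/2)q_V - q_D = 0 gives the reaction function q_D = (288 - (1/2)q_V).
Vertex substitutes q_D(q_V) into its own profit: π_V = q_V(324 - (1/2)q_V - (288 - (1/2)q_V)/2) - 87q_V = (180 - (1/4)q_V)q_V - 87q_V.
Leader FOC: 93 - (1/2)q_V = 0, so q_V = 186.
Then q_D = (288 - (1/2)·186) = 195.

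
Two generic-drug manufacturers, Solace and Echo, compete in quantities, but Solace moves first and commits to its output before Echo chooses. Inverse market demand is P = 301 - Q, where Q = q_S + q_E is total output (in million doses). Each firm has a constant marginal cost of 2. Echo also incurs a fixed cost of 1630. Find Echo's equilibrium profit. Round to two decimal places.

Solve by backward induction. Given q_S, the follower Echo maximises π_E = (301 - q_S - q_E)q_E - 2q_E.
∂π_E/∂q_E = 299 - q_S - 2q_E = 0 gives the reaction function q_E = (299 - q_S)/2.
The leader anticipates this reaction. Substituting into P = 301 - Q gives P = 303/2 - (1/2)q_S, so π_S = (303/2 - (1/2)q_S)q_S - 2q_S.
The leader's first-order condition 299/2 - q_S = 0 yields q_S = 299/2.
Then q_E = (299 - 299/2)/2 = 299/4.
Price P = 301 - 897/4 = 307/4.
Echo's profit: (307/4 - 2)·(299/4) - 1630 = 3957.5625.

3957.56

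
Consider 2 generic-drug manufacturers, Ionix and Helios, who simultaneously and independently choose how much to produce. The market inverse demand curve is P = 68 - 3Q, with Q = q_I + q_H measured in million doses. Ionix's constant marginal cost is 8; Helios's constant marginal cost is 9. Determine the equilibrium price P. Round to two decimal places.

Ionix's profit: π_I = (68 - 3Q)q_I - (8q_I). Setting ∂π_I/∂q_I = 0: 60 - 6q_I - 3(q_H) = 0.
Helios's profit: π_H = (68 - 3Q)q_H - (9q_H). Setting ∂π_H/∂q_H = 0: 59 - 6q_H - 3(q_I) = 0.
Rearranging gives the reaction functions q_I = (60 - 3q_H)/6 and q_H = (59 - 3q_I)/6.
Solving the pair: q_I = 61/9, q_H = 58/9.
Total output Q = 119/9, so price P = 68 - 3·(119/9) = 85/3.

28.33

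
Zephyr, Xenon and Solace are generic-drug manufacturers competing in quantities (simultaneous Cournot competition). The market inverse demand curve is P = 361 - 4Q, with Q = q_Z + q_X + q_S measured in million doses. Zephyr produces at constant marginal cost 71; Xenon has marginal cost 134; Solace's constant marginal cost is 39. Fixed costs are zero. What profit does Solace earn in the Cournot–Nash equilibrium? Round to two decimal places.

Zephyr's profit: π_Z = (361 - 4Q)q_Z - (71q_Z). Setting ∂π_Z/∂q_Z = 0: 290 - 8q_Z - 4(q_X + q_S) = 0.
Xenon's first-order condition: 227 - 8q_X - 4(q_Z + q_S) = 0.
Solace's first-order condition: 322 - 8q_S - 4(q_Z + q_X) = 0.
Adding the 3 first-order conditions: 839 − 16Q = 0, so Q = 839/16.
Back-substituting: q_Z = (290 − 839/4)/4 = 321/16, q_X = (227 − 839/4)/4 = 69/16, q_S = (322 − 839/4)/4 = 449/16.
Price P = 361 - 4·(839/16) = 605/4.
Solace's profit: (605/4 - 39)·(449/16) = 3150.0156.

3150.02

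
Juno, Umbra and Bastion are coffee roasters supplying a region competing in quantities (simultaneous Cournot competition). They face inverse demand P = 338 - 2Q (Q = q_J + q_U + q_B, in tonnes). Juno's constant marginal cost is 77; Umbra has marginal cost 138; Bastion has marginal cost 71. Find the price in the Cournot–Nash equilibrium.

Juno's profit: π_J = (338 - 2Q)q_J - (77q_J). Setting ∂π_J/∂q_J = 0: 261 - 4q_J - 2(q_U + q_B) = 0.
Umbra's profit: π_U = (338 - 2Q)q_U - (138q_U). Setting ∂π_U/∂q_U = 0: 200 - 4q_U - 2(q_J + q_B) = 0.
Bastion's first-order condition: 267 - 4q_B - 2(q_J + q_U) = 0.
Adding the 3 first-order conditions: 728 − 8Q = 0, so Q = 91.
Back-substituting: q_J = (261 − 182)/2 = 79/2, q_U = (200 − 182)/2 = 9, q_B = (267 − 182)/2 = 85/2.
Total output Q = 91, so price P = 338 - 2·91 = 156.

156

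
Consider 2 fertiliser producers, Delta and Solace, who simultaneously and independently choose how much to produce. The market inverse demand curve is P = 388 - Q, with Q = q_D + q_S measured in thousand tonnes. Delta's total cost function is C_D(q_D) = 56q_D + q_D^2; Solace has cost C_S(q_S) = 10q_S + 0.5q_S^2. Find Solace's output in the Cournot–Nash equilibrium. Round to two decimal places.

Delta's profit: π_D = (388 - Q)q_D - (56q_D + q_D²). Setting ∂π_D/∂q_D = 0: 332 - 4q_D - (q_S) = 0.
Solace's first-order condition: 378 - 3q_S - (q_D) = 0.
So q_D = (332 - q_S)/4 and q_S = (378 - q_D)/3.
Solving the pair: q_D = 618/11, q_S = 1180/11.

107.27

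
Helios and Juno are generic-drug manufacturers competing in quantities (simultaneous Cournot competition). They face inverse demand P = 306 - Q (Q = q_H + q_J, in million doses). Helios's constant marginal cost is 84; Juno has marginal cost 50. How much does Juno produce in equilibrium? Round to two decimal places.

96.67

Helios's profit: π_H = (306 - Q)q_H - (84q_H). Setting ∂π_H/∂q_H = 0: 222 - 2q_H - (q_J) = 0.
Juno's profit: π_J = (306 - Q)q_J - (50q_J). Setting ∂π_J/∂q_J = 0: 256 - 2q_J - (q_H) = 0.
So q_H = (222 - q_J)/2 and q_J = (256 - q_H)/2.
Solving the pair: q_H = 188/3, q_J = 290/3.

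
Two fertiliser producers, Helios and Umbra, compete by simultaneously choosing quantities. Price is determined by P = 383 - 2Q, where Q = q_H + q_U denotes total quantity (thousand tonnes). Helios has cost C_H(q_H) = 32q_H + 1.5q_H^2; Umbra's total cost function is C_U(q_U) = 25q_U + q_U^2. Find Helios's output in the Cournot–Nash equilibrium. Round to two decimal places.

36.58

Helios's profit: π_H = (383 - 2Q)q_H - (32q_H + (3/2)q_H²). Setting ∂π_H/∂q_H = 0: 351 - 7q_H - 2(q_U) = 0.
Umbra's profit: π_U = (383 - 2Q)q_U - (25q_U + q_U²). Setting ∂π_U/∂q_U = 0: 358 - 6q_U - 2(q_H) = 0.
Rearranging gives the reaction functions q_H = (351 - 2q_U)/7 and q_U = (358 - 2q_H)/6.
Solving the pair: q_H = 695/19, q_U = 902/19.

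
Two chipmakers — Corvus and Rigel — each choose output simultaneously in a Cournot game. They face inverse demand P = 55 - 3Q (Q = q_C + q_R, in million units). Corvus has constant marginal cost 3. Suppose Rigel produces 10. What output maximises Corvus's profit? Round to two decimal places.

3.67

With the rival's output fixed at 10, Corvus's profit is π_C = (55 - 3·10 - 3q_C)q_C - (3q_C) = (25 - 3q_C)q_C - (3q_C).
∂π_C/∂q_C = 22 - 6q_C = 0, so q_C = 11/3.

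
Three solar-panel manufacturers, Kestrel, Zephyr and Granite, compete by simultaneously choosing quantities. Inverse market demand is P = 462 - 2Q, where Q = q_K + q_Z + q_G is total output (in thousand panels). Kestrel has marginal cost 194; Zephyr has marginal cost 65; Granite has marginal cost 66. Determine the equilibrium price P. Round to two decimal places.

196.75

Kestrel's profit: π_K = (462 - 2Q)q_K - (194q_K). Setting ∂π_K/∂q_K = 0: 268 - 4q_K - 2(q_Z + q_G) = 0.
Zephyr's profit: π_Z = (462 - 2Q)q_Z - (65q_Z). Setting ∂π_Z/∂q_Z = 0: 397 - 4q_Z - 2(q_K + q_G) = 0.
Granite's profit: π_G = (462 - 2Q)q_G - (66q_G). Setting ∂π_G/∂q_G = 0: 396 - 4q_G - 2(q_K + q_Z) = 0.
Adding the 3 first-order conditions: 1061 − 8Q = 0, so Q = 1061/8.
Back-substituting: q_K = (268 − 1061/4)/2 = 11/8, q_Z = (397 − 1061/4)/2 = 527/8, q_G = (396 − 1061/4)/2 = 523/8.
Total output Q = 1061/8, so price P = 462 - 2·(1061/8) = 787/4.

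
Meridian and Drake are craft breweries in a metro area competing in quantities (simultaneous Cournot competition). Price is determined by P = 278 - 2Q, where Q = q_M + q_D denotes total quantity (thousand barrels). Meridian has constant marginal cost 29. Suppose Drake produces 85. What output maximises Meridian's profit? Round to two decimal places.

19.75

With the rival's output fixed at 85, Meridian's profit is π_M = (278 - 2·85 - 2q_M)q_M - (29q_M) = (108 - 2q_M)q_M - (29q_M).
∂π_M/∂q_M = 79 - 4q_M = 0, so q_M = 79/4.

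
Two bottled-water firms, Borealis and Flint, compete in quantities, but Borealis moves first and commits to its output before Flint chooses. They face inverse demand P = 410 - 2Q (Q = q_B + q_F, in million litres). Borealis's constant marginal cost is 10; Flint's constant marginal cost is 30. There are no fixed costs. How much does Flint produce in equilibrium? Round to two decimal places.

The follower Flint best-responds to any q_B: π_F = (410 - 2Q)q_F - 30q_F.
∂π_F/∂q_F = 380 - 2q_B - 4q_F = 0 gives the reaction function q_F = (380 - 2q_B)/4.
The leader anticipates this reaction. Substituting into P = 410 - 2Q gives P = 220 - q_B, so π_B = (220 - q_B)q_B - 10q_B.
Maximising: ∂π_B/∂q_B = 210 - 2q_B = 0, giving q_B = 105.
Then q_F = (380 - 2·105)/4 = 85/2.

42.50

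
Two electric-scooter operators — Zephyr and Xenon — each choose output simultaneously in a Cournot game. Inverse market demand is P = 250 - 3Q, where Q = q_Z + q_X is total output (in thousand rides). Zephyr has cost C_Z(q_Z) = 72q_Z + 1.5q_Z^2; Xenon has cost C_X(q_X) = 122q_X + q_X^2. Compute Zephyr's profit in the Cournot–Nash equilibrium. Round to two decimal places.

Zephyr's profit: π_Z = (250 - 3Q)q_Z - (72q_Z + (3/2)q_Z²). Setting ∂π_Z/∂q_Z = 0: 178 - 9q_Z - 3(q_X) = 0.
Xenon's first-order condition: 128 - 8q_X - 3(q_Z) = 0.
Rearranging gives the reaction functions q_Z = (178 - 3q_X)/9 and q_X = (128 - 3q_Z)/8.
Substituting one into the other gives q_Z = 1040/63 and q_X = 206/21.
Price P = 250 - 3·(1658/63) = 171.0476.
Zephyr's profit: 171.0476·(1040/63) - 72·(1040/63) - (3/2)(1040/63)² = 1226.3039.

1226.30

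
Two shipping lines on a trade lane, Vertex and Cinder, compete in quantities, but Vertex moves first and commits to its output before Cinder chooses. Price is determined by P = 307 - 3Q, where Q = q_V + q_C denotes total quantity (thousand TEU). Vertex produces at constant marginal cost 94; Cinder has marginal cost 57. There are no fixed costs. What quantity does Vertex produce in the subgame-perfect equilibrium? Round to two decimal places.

29.33

Solve by backward induction. Given q_V, the follower Cinder maximises π_C = (307 - 3q_V - 3q_C)q_C - 57q_C.
∂π_C/∂q_C = 250 - 3q_V - 6q_C = 0 gives the reaction function q_C = (250 - 3q_V)/6.
The leader anticipates this reaction. Substituting into P = 307 - 3Q gives P = 182 - (3/2)q_V, so π_V = (182 - (3/2)q_V)q_V - 94q_V.
Maximising: ∂π_V/∂q_V = 88 - 3q_V = 0, giving q_V = 88/3.
Then q_C = (250 - 3·(88/3))/6 = 27.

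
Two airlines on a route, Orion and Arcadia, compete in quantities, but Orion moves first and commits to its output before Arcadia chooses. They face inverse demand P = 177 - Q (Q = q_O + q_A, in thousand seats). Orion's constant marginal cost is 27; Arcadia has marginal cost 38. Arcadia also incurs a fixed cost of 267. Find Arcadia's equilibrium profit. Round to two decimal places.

588.56

Solve by backward induction. Given q_O, the follower Arcadia maximises π_A = (177 - q_O - q_A)q_A - 38q_A.
∂π_A/∂q_A = 139 - q_O - 2q_A = 0 gives the reaction function q_A = (139 - q_O)/2.
The leader anticipates this reaction. Substituting into P = 177 - Q gives P = 215/2 - (1/2)q_O, so π_O = (215/2 - (1/2)q_O)q_O - 27q_O.
Maximising: ∂π_O/∂q_O = 161/2 - q_O = 0, giving q_O = 161/2.
Then q_A = (139 - 161/2)/2 = 117/4.
Price P = 177 - 439/4 = 269/4.
Arcadia's profit: (269/4 - 38)·(117/4) - 267 = 588.5625.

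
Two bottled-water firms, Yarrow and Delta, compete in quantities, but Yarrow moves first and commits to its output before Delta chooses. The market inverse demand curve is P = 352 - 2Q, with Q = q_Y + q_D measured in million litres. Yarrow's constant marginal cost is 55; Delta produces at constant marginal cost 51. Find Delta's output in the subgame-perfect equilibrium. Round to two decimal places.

38.63

Solve by backward induction. Given q_Y, the follower Delta maximises π_D = (352 - 2q_Y - 2q_D)q_D - 51q_D.
Setting the follower's marginal profit to zero, 301 - 2q_Y - 4q_D = 0, i.e. q_D = (301 - 2q_Y)/4.
Yarrow substitutes q_D(q_Y) into its own profit: π_Y = q_Y(352 - 2q_Y - (301 - 2q_Y)/2) - 55q_Y = (403/2 - q_Y)q_Y - 55q_Y.
Maximising: ∂π_Y/∂q_Y = 293/2 - 2q_Y = 0, giving q_Y = 293/4.
Then q_D = (301 - 2·(293/4))/4 = 309/8.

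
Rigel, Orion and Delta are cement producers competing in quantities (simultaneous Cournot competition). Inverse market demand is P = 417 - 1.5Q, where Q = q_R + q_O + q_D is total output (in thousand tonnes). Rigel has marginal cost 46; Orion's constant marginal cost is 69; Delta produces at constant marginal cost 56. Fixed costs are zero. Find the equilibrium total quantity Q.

180

Rigel's profit: π_R = (417 - 1.5Q)q_R - (46q_R). Setting ∂π_R/∂q_R = 0: 371 - 3q_R - (3/2)(q_O + q_D) = 0.
Orion's profit: π_O = (417 - 1.5Q)q_O - (69q_O). Setting ∂π_O/∂q_O = 0: 348 - 3q_O - (3/2)(q_R + q_D) = 0.
Delta's profit: π_D = (417 - 1.5Q)q_D - (56q_D). Setting ∂π_D/∂q_D = 0: 361 - 3q_D - (3/2)(q_R + q_O) = 0.
Summing all 3 equations gives 1080 − 6Q = 0, hence Q = 180.
Back-substituting: q_R = (371 − 270)/(3/2) = 202/3, q_O = (348 − 270)/(3/2) = 52, q_D = (361 − 270)/(3/2) = 182/3.
Total output Q = 202/3 + 52 + 182/3 = 180.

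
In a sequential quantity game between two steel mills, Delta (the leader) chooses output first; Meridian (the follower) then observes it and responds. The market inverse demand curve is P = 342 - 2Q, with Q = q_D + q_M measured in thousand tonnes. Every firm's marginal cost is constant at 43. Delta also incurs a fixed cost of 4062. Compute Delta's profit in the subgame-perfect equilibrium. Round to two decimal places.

1525.56

Solve by backward induction. Given q_D, the follower Meridian maximises π_M = (342 - 2q_D - 2q_M)q_M - 43q_M.
Setting the follower's marginal profit to zero, 299 - 2q_D - 4q_M = 0, i.e. q_M = (299 - 2q_D)/4.
Delta substitutes q_M(q_D) into its own profit: π_D = q_D(342 - 2q_D - (299 - 2q_D)/2) - 43q_D = (385/2 - q_D)q_D - 43q_D.
The leader's first-order condition 299/2 - 2q_D = 0 yields q_D = 299/4.
Then q_M = (299 - 2·(299/4))/4 = 299/8.
Price P = 342 - 2·(897/8) = 471/4.
Delta's profit: (471/4 - 43)·(299/4) - 4062 = 1525.5625.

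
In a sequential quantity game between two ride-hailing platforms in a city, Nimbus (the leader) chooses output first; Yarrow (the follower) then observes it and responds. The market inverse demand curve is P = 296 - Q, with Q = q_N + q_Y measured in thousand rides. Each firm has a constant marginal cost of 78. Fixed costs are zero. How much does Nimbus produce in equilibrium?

Solve by backward induction. Given q_N, the follower Yarrow maximises π_Y = (296 - q_N - q_Y)q_Y - 78q_Y.
Setting the follower's marginal profit to zero, 218 - q_N - 2q_Y = 0, i.e. q_Y = (218 - q_N)/2.
Nimbus substitutes q_Y(q_N) into its own profit: π_N = q_N(296 - q_N - (218 - q_N)/2) - 78q_N = (187 - (1/2)q_N)q_N - 78q_N.
Leader FOC: 109 - q_N = 0, so q_N = 109.
Then q_Y = (218 - 109)/2 = 109/2.

109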